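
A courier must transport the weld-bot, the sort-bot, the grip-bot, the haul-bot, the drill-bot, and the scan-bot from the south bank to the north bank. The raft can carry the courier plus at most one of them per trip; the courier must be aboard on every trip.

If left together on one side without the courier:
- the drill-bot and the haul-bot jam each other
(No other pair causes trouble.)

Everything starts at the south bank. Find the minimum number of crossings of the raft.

Counting alone: the courier can take at most 1 across per trip to the north bank, so moving all 6 needs at least 6 loaded trips out, with a return between consecutive ones — at least 11 crossings.
The plan below uses exactly 11 crossings, so it is optimal:
1. Courier goes to the north bank with the haul-bot.
2. Courier goes back to the south bank alone.
3. Courier goes to the north bank with the weld-bot.
4. Courier goes back to the south bank alone.
5. Courier goes to the north bank with the sort-bot.
6. Courier goes back to the south bank alone.
7. Courier goes to the north bank with the grip-bot.
8. Courier goes back to the south bank alone.
9. Courier goes to the north bank with the scan-bot.
10. Courier goes back to the south bank alone.
11. Courier goes to the north bank with the drill-bot.

11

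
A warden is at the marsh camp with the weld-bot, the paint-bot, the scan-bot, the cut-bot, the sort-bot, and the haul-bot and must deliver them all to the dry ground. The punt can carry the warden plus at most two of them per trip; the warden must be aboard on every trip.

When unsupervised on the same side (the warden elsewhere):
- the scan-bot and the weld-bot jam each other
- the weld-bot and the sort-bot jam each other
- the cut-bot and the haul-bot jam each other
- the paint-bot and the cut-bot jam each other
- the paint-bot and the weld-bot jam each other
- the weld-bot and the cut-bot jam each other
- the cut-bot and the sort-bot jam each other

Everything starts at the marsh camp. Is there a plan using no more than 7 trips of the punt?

Counting alone: the warden can take at most 2 across per trip to the dry ground, so moving all 6 needs at least 3 loaded trips out, with a return between consecutive ones — at least 5 crossings.
The safety rule pushes this higher. Following every safe sequence of crossings, the most of the 6 that can be at the dry ground as the punt arrives there on crossings 5, 7 is 4, 5 respectively — never all 6.
So the move cannot be finished within 7 crossings. (The shortest complete plan takes 9:)
1. Warden goes to the dry ground with the cut-bot and the weld-bot.
2. Warden goes back to the marsh camp with the weld-bot.
3. Warden goes to the dry ground with the scan-bot and the weld-bot.
4. Warden goes back to the marsh camp with the weld-bot.
5. Warden goes to the dry ground with the paint-bot and the sort-bot.
6. Warden goes back to the marsh camp with the cut-bot.
7. Warden goes to the dry ground with the haul-bot and the weld-bot.
8. Warden goes back to the marsh camp with the weld-bot.
9. Warden goes to the dry ground with the cut-bot and the weld-bot.

No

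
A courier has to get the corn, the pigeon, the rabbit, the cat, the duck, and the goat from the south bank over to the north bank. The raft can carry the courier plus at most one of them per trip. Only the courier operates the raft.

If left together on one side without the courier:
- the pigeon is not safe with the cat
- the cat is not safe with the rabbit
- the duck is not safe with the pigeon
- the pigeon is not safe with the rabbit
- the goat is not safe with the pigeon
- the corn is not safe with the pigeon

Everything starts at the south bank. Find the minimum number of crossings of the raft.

impossible

Whatever the first load, the items left behind include a forbidden pair without the courier. No opening move is safe, so no plan exists.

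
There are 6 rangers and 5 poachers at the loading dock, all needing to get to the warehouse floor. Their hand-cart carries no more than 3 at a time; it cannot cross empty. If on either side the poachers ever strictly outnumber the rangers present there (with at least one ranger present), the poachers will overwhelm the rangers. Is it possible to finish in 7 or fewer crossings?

Counting alone: each trip to the warehouse floor takes at most 3 across and each return brings at least 1 back, so after t trips out (and t−1 returns) at most 3t − (t−1) of the 11 are across; that first reaches 11 at t = 5, so at least 9 crossings are needed.
Since 7 < 9, 7 crossings cannot be enough. (The shortest complete plan in fact takes 9:)
1. 3 poachers → the warehouse floor.  (the loading dock: 6R 2P; the warehouse floor: 0R 3P)
2. 1 poacher ← the loading dock.  (the loading dock: 6R 3P; the warehouse floor: 0R 2P)
3. 3 rangers → the warehouse floor.  (the loading dock: 3R 3P; the warehouse floor: 3R 2P)
4. 1 ranger ← the loading dock.  (the loading dock: 4R 3P; the warehouse floor: 2R 2P)
5. 2 rangers and 1 poacher → the warehouse floor.  (the loading dock: 2R 2P; the warehouse floor: 4R 3P)
6. 1 ranger ← the loading dock.  (the loading dock: 3R 2P; the warehouse floor: 3R 3P)
7. 2 rangers and 1 poacher → the warehouse floor.  (the loading dock: 1R 1P; the warehouse floor: 5R 4P)
8. 1 ranger ← the loading dock.  (the loading dock: 2R 1P; the warehouse floor: 4R 4P)
9. 2 rangers and 1 poacher → the warehouse floor.  (the loading dock: 0R 0P; the warehouse floor: 6R 5P)

No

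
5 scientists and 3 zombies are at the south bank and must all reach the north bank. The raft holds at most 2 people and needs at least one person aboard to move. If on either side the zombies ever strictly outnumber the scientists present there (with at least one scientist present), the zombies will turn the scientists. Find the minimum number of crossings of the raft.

Counting alone: each trip to the north bank takes at most 2 across and each return brings at least 1 back, so after t trips out (and t−1 returns) at most 2t − (t−1) of the 8 are across; that first reaches 8 at t = 7, so at least 13 crossings are needed.
The plan below uses exactly 13 crossings, so it is optimal:
1. 2 zombies → the north bank.  (the south bank: 5S 1Z; the north bank: 0S 2Z)
2. 1 zombie ← the south bank.  (the south bank: 5S 2Z; the north bank: 0S 1Z)
3. 2 zombies → the north bank.  (the south bank: 5S 0Z; the north bank: 0S 3Z)
4. 1 zombie ← the south bank.  (the south bank: 5S 1Z; the north bank: 0S 2Z)
5. 2 scientists → the north bank.  (the south bank: 3S 1Z; the north bank: 2S 2Z)
6. 1 zombie ← the south bank.  (the south bank: 3S 2Z; the north bank: 2S 1Z)
7. 1 scientist and 1 zombie → the north bank.  (the south bank: 2S 1Z; the north bank: 3S 2Z)
8. 1 zombie ← the south bank.  (the south bank: 2S 2Z; the north bank: 3S 1Z)
9. 2 zombies → the north bank.  (the south bank: 2S 0Z; the north bank: 3S 3Z)
10. 1 zombie ← the south bank.  (the south bank: 2S 1Z; the north bank: 3S 2Z)
11. 1 scientist and 1 zombie → the north bank.  (the south bank: 1S 0Z; the north bank: 4S 3Z)
12. 1 zombie ← the south bank.  (the south bank: 1S 1Z; the north bank: 4S 2Z)
13. 1 scientist and 1 zombie → the north bank.  (the south bank: 0S 0Z; the north bank: 5S 3Z)

13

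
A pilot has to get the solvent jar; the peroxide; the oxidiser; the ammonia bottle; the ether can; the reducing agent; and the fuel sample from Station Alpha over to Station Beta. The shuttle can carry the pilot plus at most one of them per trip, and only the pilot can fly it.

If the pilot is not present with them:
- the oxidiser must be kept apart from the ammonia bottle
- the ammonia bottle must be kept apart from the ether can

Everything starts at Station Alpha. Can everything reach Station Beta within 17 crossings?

Yes

Yes — this plan uses 15 crossings (≤ 17):
1. Pilot goes to Station Beta with the ammonia bottle.
2. Pilot goes back to Station Alpha alone.
3. Pilot goes to Station Beta with the solvent jar.
4. Pilot goes back to Station Alpha alone.
5. Pilot goes to Station Beta with the peroxide.
6. Pilot goes back to Station Alpha alone.
7. Pilot goes to Station Beta with the oxidiser.
8. Pilot goes back to Station Alpha with the ammonia bottle.
9. Pilot goes to Station Beta with the ether can.
10. Pilot goes back to Station Alpha alone.
11. Pilot goes to Station Beta with the reducing agent.
12. Pilot goes back to Station Alpha alone.
13. Pilot goes to Station Beta with the fuel sample.
14. Pilot goes back to Station Alpha alone.
15. Pilot goes to Station Beta with the ammonia bottle.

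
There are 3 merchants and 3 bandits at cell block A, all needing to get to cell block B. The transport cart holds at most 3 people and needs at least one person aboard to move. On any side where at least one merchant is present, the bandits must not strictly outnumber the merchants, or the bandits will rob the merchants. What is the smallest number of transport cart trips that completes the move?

5

Counting alone: each trip to cell block B takes at most 3 across and each return brings at least 1 back, so after t trips out (and t−1 returns) at most 3t − (t−1) of the 6 are across; that first reaches 6 at t = 3, so at least 5 crossings are needed.
The plan below uses exactly 5 crossings, so it is optimal:
1. 2 bandits → cell block B.  (cell block A: 3M 1B; cell block B: 0M 2B)
2. 1 bandit ← cell block A.  (cell block A: 3M 2B; cell block B: 0M 1B)
3. 3 merchants → cell block B.  (cell block A: 0M 2B; cell block B: 3M 1B)
4. 1 bandit ← cell block A.  (cell block A: 0M 3B; cell block B: 3M 0B)
5. 3 bandits → cell block B.  (cell block A: 0M 0B; cell block B: 3M 3B)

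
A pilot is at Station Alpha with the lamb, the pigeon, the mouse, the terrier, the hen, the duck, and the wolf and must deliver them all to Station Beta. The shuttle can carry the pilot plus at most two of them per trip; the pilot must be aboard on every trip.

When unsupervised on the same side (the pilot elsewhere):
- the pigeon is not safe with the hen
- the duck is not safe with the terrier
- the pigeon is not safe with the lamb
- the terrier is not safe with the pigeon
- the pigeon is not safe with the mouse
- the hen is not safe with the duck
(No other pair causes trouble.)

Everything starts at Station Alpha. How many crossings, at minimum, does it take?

Counting alone: the pilot can take at most 2 across per trip to Station Beta, so moving all 7 needs at least 4 loaded trips out, with a return between consecutive ones — at least 7 crossings.
The safety rule pushes this higher. Following every safe sequence of crossings, the most of the 7 that can be at Station Beta as the shuttle arrives there on crossing 7 is 6 — never all 7.
So no plan with fewer than 9 crossings exists, and this one achieves 9:
1. Pilot goes to Station Beta with the duck and the pigeon.
2. Pilot goes back to Station Alpha alone.
3. Pilot goes to Station Beta with the wolf.
4. Pilot goes back to Station Alpha alone.
5. Pilot goes to Station Beta with the lamb and the mouse.
6. Pilot goes back to Station Alpha with the pigeon.
7. Pilot goes to Station Beta with the hen and the terrier.
8. Pilot goes back to Station Alpha with the duck.
9. Pilot goes to Station Beta with the duck and the pigeon.

9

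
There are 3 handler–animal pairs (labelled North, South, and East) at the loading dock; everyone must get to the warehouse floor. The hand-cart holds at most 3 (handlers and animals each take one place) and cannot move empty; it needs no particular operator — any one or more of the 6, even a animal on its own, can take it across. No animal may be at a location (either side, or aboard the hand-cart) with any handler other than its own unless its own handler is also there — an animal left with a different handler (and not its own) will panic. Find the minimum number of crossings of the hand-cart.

Counting alone: each trip to the warehouse floor takes at most 3 across and each return brings at least 1 back, so after t trips out (and t−1 returns) at most 3t − (t−1) of the 6 are across; that first reaches 6 at t = 3, so at least 5 crossings are needed.
The plan below uses exactly 5 crossings, so it is optimal:
1. animal North and handler North cross → the warehouse floor.
2. handler North crosses ← the loading dock.
3. handler East, handler North, and handler South cross → the warehouse floor.
4. animal North crosses ← the loading dock.
5. animal East, animal North, and animal South cross → the warehouse floor.

5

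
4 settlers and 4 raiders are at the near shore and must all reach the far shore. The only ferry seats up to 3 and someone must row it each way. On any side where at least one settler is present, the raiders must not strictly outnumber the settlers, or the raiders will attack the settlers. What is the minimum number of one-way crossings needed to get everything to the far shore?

9

Counting alone: each trip to the far shore takes at most 3 across and each return brings at least 1 back, so after t trips out (and t−1 returns) at most 3t − (t−1) of the 8 are across; that first reaches 8 at t = 4, so at least 7 crossings are needed.
The safety rule pushes this higher. Following every safe sequence of crossings, the most of the 8 that can be at the far shore as the ferry arrives there on crossing 7 is 7 — never all 8.
So no plan with fewer than 9 crossings exists, and this one achieves 9:
1. 2 raiders → the far shore.  (the near shore: 4S 2R; the far shore: 0S 2R)
2. 1 raider ← the near shore.  (the near shore: 4S 3R; the far shore: 0S 1R)
3. 3 raiders → the far shore.  (the near shore: 4S 0R; the far shore: 0S 4R)
4. 1 raider ← the near shore.  (the near shore: 4S 1R; the far shore: 0S 3R)
5. 3 settlers → the far shore.  (the near shore: 1S 1R; the far shore: 3S 3R)
6. 1 settler and 1 raider ← the near shore.  (the near shore: 2S 2R; the far shore: 2S 2R)
7. 2 settlers → the far shore.  (the near shore: 0S 2R; the far shore: 4S 2R)
8. 1 raider ← the near shore.  (the near shore: 0S 3R; the far shore: 4S 1R)
9. 3 raiders → the far shore.  (the near shore: 0S 0R; the far shore: 4S 4R)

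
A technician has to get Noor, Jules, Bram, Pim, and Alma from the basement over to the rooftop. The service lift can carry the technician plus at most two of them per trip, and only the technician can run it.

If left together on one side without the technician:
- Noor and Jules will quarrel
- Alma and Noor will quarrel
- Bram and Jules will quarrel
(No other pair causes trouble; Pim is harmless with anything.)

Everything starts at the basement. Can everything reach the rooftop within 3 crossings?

No

Counting alone: the technician can take at most 2 across per trip to the rooftop, so moving all 5 needs at least 3 loaded trips out, with a return between consecutive ones — at least 5 crossings.
Since 3 < 5, 3 crossings cannot be enough. (The shortest complete plan in fact takes 5:)
1. Technician goes to the rooftop with Jules and Noor.  [the basement: Alma, Bram, Pim | the rooftop: Jules, Noor]
2. Technician goes back to the basement with Noor.  [the basement: Alma, Bram, Noor, Pim | the rooftop: Jules]
3. Technician goes to the rooftop with Alma and Pim.  [the basement: Bram, Noor | the rooftop: Alma, Jules, Pim]
4. Technician goes back to the basement alone.  [the basement: Bram, Noor | the rooftop: Alma, Jules, Pim]
5. Technician goes to the rooftop with Bram and Noor.  [the basement: — | the rooftop: Alma, Bram, Jules, Noor, Pim]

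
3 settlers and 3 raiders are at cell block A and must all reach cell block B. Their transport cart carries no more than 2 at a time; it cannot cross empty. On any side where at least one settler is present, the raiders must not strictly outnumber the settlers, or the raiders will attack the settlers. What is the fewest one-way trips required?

11

Counting alone: each trip to cell block B takes at most 2 across and each return brings at least 1 back, so after t trips out (and t−1 returns) at most 2t − (t−1) of the 6 are across; that first reaches 6 at t = 5, so at least 9 crossings are needed.
The safety rule pushes this higher. Following every safe sequence of crossings, the most of the 6 that can be at cell block B as the transport cart arrives there on crossing 9 is 5 — never all 6.
So no plan with fewer than 11 crossings exists, and this one achieves 11:
1. 2 raiders → cell block B.  (cell block A: 3S 1R; cell block B: 0S 2R)
2. 1 raider ← cell block A.  (cell block A: 3S 2R; cell block B: 0S 1R)
3. 2 raiders → cell block B.  (cell block A: 3S 0R; cell block B: 0S 3R)
4. 1 raider ← cell block A.  (cell block A: 3S 1R; cell block B: 0S 2R)
5. 2 settlers → cell block B.  (cell block A: 1S 1R; cell block B: 2S 2R)
6. 1 settler and 1 raider ← cell block A.  (cell block A: 2S 2R; cell block B: 1S 1R)
7. 2 settlers → cell block B.  (cell block A: 0S 2R; cell block B: 3S 1R)
8. 1 raider ← cell block A.  (cell block A: 0S 3R; cell block B: 3S 0R)
9. 2 raiders → cell block B.  (cell block A: 0S 1R; cell block B: 3S 2R)
10. 1 raider ← cell block A.  (cell block A: 0S 2R; cell block B: 3S 1R)
11. 2 raiders → cell block B.  (cell block A: 0S 0R; cell block B: 3S 3R)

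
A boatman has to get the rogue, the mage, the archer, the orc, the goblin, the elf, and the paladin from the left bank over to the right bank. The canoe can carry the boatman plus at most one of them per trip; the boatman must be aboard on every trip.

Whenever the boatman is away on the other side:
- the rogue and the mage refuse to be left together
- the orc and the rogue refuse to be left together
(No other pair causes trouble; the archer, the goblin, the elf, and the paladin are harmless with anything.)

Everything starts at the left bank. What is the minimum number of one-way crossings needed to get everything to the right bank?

Counting alone: the boatman can take at most 1 across per trip to the right bank, so moving all 7 needs at least 7 loaded trips out, with a return between consecutive ones — at least 13 crossings.
The safety rule pushes this higher. Following every safe sequence of crossings, the most of the 7 that can be at the right bank as the canoe arrives there on crossing 13 is 6 — never all 7.
So no plan with fewer than 15 crossings exists, and this one achieves 15:
1. Boatman goes to the right bank with the rogue.  [the left bank: the archer, the elf, the goblin, the mage, the orc, the paladin | the right bank: the rogue]
2. Boatman goes back to the left bank alone.  [the left bank: the archer, the elf, the goblin, the mage, the orc, the paladin | the right bank: the rogue]
3. Boatman goes to the right bank with the mage.  [the left bank: the archer, the elf, the goblin, the orc, the paladin | the right bank: the mage, the rogue]
4. Boatman goes back to the left bank with the rogue.  [the left bank: the archer, the elf, the goblin, the orc, the paladin, the rogue | the right bank: the mage]
5. Boatman goes to the right bank with the orc.  [the left bank: the archer, the elf, the goblin, the paladin, the rogue | the right bank: the mage, the orc]
6. Boatman goes back to the left bank alone.  [the left bank: the archer, the elf, the goblin, the paladin, the rogue | the right bank: the mage, the orc]
7. Boatman goes to the right bank with the archer.  [the left bank: the elf, the goblin, the paladin, the rogue | the right bank: the archer, the mage, the orc]
8. Boatman goes back to the left bank alone.  [the left bank: the elf, the goblin, the paladin, the rogue | the right bank: the archer, the mage, the orc]
9. Boatman goes to the right bank with the goblin.  [the left bank: the elf, the paladin, the rogue | the right bank: the archer, the goblin, the mage, the orc]
10. Boatman goes back to the left bank alone.  [the left bank: the elf, the paladin, the rogue | the right bank: the archer, the goblin, the mage, the orc]
11. Boatman goes to the right bank with the elf.  [the left bank: the paladin, the rogue | the right bank: the archer, the elf, the goblin, the mage, the orc]
12. Boatman goes back to the left bank alone.  [the left bank: the paladin, the rogue | the right bank: the archer, the elf, the goblin, the mage, the orc]
13. Boatman goes to the right bank with the paladin.  [the left bank: the rogue | the right bank: the archer, the elf, the goblin, the mage, the orc, the paladin]
14. Boatman goes back to the left bank alone.  [the left bank: the rogue | the right bank: the archer, the elf, the goblin, the mage, the orc, the paladin]
15. Boatman goes to the right bank with the rogue.  [the left bank: — | the right bank: the archer, the elf, the goblin, the mage, the orc, the paladin, the rogue]

15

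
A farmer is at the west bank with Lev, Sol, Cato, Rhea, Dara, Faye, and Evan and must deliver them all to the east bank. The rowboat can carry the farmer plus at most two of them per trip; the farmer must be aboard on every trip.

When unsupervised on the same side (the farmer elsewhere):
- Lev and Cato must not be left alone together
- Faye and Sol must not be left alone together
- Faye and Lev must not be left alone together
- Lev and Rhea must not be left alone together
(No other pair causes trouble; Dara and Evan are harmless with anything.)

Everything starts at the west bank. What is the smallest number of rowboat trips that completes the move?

Counting alone: the farmer can take at most 2 across per trip to the east bank, so moving all 7 needs at least 4 loaded trips out, with a return between consecutive ones — at least 7 crossings.
The plan below uses exactly 7 crossings, so it is optimal:
1. Farmer goes to the east bank with Lev and Sol.
2. Farmer goes back to the west bank alone.
3. Farmer goes to the east bank with Dara and Evan.
4. Farmer goes back to the west bank alone.
5. Farmer goes to the east bank with Cato and Rhea.
6. Farmer goes back to the west bank with Lev.
7. Farmer goes to the east bank with Faye and Lev.

7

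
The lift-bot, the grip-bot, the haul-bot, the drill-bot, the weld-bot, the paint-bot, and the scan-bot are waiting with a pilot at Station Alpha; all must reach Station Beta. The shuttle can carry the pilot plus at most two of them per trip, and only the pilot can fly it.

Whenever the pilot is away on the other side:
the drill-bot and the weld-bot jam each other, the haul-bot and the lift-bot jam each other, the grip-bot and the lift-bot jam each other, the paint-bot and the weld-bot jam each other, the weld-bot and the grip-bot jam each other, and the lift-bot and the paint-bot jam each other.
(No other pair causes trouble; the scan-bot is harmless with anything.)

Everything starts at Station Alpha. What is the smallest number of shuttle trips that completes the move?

9

Counting alone: the pilot can take at most 2 across per trip to Station Beta, so moving all 7 needs at least 4 loaded trips out, with a return between consecutive ones — at least 7 crossings.
The safety rule pushes this higher. Following every safe sequence of crossings, the most of the 7 that can be at Station Beta as the shuttle arrives there on crossing 7 is 6 — never all 7.
So no plan with fewer than 9 crossings exists, and this one achieves 9:
1. Pilot goes to Station Beta with the lift-bot and the weld-bot.  [Station Alpha: the drill-bot, the grip-bot, the haul-bot, the paint-bot, the scan-bot | Station Beta: the lift-bot, the weld-bot]
2. Pilot goes back to Station Alpha alone.  [Station Alpha: the drill-bot, the grip-bot, the haul-bot, the paint-bot, the scan-bot | Station Beta: the lift-bot, the weld-bot]
3. Pilot goes to Station Beta with the haul-bot.  [Station Alpha: the drill-bot, the grip-bot, the paint-bot, the scan-bot | Station Beta: the haul-bot, the lift-bot, the weld-bot]
4. Pilot goes back to Station Alpha with the lift-bot.  [Station Alpha: the drill-bot, the grip-bot, the lift-bot, the paint-bot, the scan-bot | Station Beta: the haul-bot, the weld-bot]
5. Pilot goes to Station Beta with the grip-bot and the paint-bot.  [Station Alpha: the drill-bot, the lift-bot, the scan-bot | Station Beta: the grip-bot, the haul-bot, the paint-bot, the weld-bot]
6. Pilot goes back to Station Alpha with the weld-bot.  [Station Alpha: the drill-bot, the lift-bot, the scan-bot, the weld-bot | Station Beta: the grip-bot, the haul-bot, the paint-bot]
7. Pilot goes to Station Beta with the drill-bot and the scan-bot.  [Station Alpha: the lift-bot, the weld-bot | Station Beta: the drill-bot, the grip-bot, the haul-bot, the paint-bot, the scan-bot]
8. Pilot goes back to Station Alpha alone.  [Station Alpha: the lift-bot, the weld-bot | Station Beta: the drill-bot, the grip-bot, the haul-bot, the paint-bot, the scan-bot]
9. Pilot goes to Station Beta with the lift-bot and the weld-bot.  [Station Alpha: — | Station Beta: the drill-bot, the grip-bot, the haul-bot, the lift-bot, the paint-bot, the scan-bot, the weld-bot]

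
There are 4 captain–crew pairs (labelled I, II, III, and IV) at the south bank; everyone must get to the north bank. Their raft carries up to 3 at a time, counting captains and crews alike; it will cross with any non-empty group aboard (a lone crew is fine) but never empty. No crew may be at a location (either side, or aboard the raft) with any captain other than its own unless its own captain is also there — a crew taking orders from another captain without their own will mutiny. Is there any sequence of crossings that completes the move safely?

1. captain I and crew I cross → the north bank.
2. captain I crosses ← the south bank.
3. captain I, captain II, and crew II cross → the north bank.
4. captain I and crew I cross ← the south bank.
5. captain I, captain III, and captain IV cross → the north bank.
6. crew II crosses ← the south bank.
7. crew I and crew II cross → the north bank.
8. crew I crosses ← the south bank.
9. crew I, crew III, and crew IV cross → the north bank.

Yes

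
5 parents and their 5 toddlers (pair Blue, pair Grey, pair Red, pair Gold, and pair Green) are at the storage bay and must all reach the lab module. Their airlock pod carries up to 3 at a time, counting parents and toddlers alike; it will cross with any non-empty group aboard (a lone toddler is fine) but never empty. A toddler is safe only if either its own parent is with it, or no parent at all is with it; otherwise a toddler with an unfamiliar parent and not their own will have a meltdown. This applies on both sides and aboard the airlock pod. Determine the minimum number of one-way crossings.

Counting alone: each trip to the lab module takes at most 3 across and each return brings at least 1 back, so after t trips out (and t−1 returns) at most 3t − (t−1) of the 10 are across; that first reaches 10 at t = 5, so at least 9 crossings are needed.
The safety rule pushes this higher. Following every safe sequence of crossings, the most of the 10 that can be at the lab module as the airlock pod arrives there on crossing 9 is 9 — never all 10.
So no plan with fewer than 11 crossings exists, and this one achieves 11:
1. parent Blue and toddler Blue cross → the lab module.
2. parent Blue crosses ← the storage bay.
3. toddler Gold, toddler Grey, and toddler Red cross → the lab module.
4. toddler Blue crosses ← the storage bay.
5. parent Gold, parent Grey, and parent Red cross → the lab module.
6. parent Grey and toddler Grey cross ← the storage bay.
7. parent Blue, parent Green, and parent Grey cross → the lab module.
8. toddler Red crosses ← the storage bay.
9. toddler Blue and toddler Grey cross → the lab module.
10. toddler Blue crosses ← the storage bay.
11. toddler Blue, toddler Green, and toddler Red cross → the lab module.

11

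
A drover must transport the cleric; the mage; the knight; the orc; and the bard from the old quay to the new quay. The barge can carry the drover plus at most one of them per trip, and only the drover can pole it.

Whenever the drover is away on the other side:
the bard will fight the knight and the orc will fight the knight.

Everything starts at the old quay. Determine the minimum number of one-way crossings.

Counting alone: the drover can take at most 1 across per trip to the new quay, so moving all 5 needs at least 5 loaded trips out, with a return between consecutive ones — at least 9 crossings.
The safety rule pushes this higher. Following every safe sequence of crossings, the most of the 5 that can be at the new quay as the barge arrives there on crossing 9 is 4 — never all 5.
So no plan with fewer than 11 crossings exists, and this one achieves 11:
1. Drover goes to the new quay with the knight.  [the old quay: the bard, the cleric, the mage, the orc | the new quay: the knight]
2. Drover goes back to the old quay alone.  [the old quay: the bard, the cleric, the mage, the orc | the new quay: the knight]
3. Drover goes to the new quay with the cleric.  [the old quay: the bard, the mage, the orc | the new quay: the cleric, the knight]
4. Drover goes back to the old quay alone.  [the old quay: the bard, the mage, the orc | the new quay: the cleric, the knight]
5. Drover goes to the new quay with the mage.  [the old quay: the bard, the orc | the new quay: the cleric, the knight, the mage]
6. Drover goes back to the old quay alone.  [the old quay: the bard, the orc | the new quay: the cleric, the knight, the mage]
7. Drover goes to the new quay with the orc.  [the old quay: the bard | the new quay: the cleric, the knight, the mage, the orc]
8. Drover goes back to the old quay with the knight.  [the old quay: the bard, the knight | the new quay: the cleric, the mage, the orc]
9. Drover goes to the new quay with the bard.  [the old quay: the knight | the new quay: the bard, the cleric, the mage, the orc]
10. Drover goes back to the old quay alone.  [the old quay: the knight | the new quay: the bard, the cleric, the mage, the orc]
11. Drover goes to the new quay with the knight.  [the old quay: — | the new quay: the bard, the cleric, the knight, the mage, the orc]

11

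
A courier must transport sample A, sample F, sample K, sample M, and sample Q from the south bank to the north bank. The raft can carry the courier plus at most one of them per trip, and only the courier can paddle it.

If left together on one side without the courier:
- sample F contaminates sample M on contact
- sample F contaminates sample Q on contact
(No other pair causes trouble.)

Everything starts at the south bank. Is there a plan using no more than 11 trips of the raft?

Yes

Yes — this plan uses 11 crossings (≤ 11):
1. Courier goes to the north bank with sample F.  [the south bank: sample A, sample K, sample M, sample Q | the north bank: sample F]
2. Courier goes back to the south bank alone.  [the south bank: sample A, sample K, sample M, sample Q | the north bank: sample F]
3. Courier goes to the north bank with sample A.  [the south bank: sample K, sample M, sample Q | the north bank: sample A, sample F]
4. Courier goes back to the south bank alone.  [the south bank: sample K, sample M, sample Q | the north bank: sample A, sample F]
5. Courier goes to the north bank with sample K.  [the south bank: sample M, sample Q | the north bank: sample A, sample F, sample K]
6. Courier goes back to the south bank alone.  [the south bank: sample M, sample Q | the north bank: sample A, sample F, sample K]
7. Courier goes to the north bank with sample M.  [the south bank: sample Q | the north bank: sample A, sample F, sample K, sample M]
8. Courier goes back to the south bank with sample F.  [the south bank: sample F, sample Q | the north bank: sample A, sample K, sample M]
9. Courier goes to the north bank with sample Q.  [the south bank: sample F | the north bank: sample A, sample K, sample M, sample Q]
10. Courier goes back to the south bank alone.  [the south bank: sample F | the north bank: sample A, sample K, sample M, sample Q]
11. Courier goes to the north bank with sample F.  [the south bank: — | the north bank: sample A, sample F, sample K, sample M, sample Q]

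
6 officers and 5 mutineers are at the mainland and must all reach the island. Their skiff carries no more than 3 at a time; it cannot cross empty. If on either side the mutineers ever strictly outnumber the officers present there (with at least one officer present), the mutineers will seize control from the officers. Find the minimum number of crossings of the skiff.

9

Counting alone: each trip to the island takes at most 3 across and each return brings at least 1 back, so after t trips out (and t−1 returns) at most 3t − (t−1) of the 11 are across; that first reaches 11 at t = 5, so at least 9 crossings are needed.
The plan below uses exactly 9 crossings, so it is optimal:
1. 3 mutineers → the island.  (the mainland: 6O 2M; the island: 0O 3M)
2. 1 mutineer ← the mainland.  (the mainland: 6O 3M; the island: 0O 2M)
3. 3 officers → the island.  (the mainland: 3O 3M; the island: 3O 2M)
4. 1 officer ← the mainland.  (the mainland: 4O 3M; the island: 2O 2M)
5. 2 officers and 1 mutineer → the island.  (the mainland: 2O 2M; the island: 4O 3M)
6. 1 officer ← the mainland.  (the mainland: 3O 2M; the island: 3O 3M)
7. 2 officers and 1 mutineer → the island.  (the mainland: 1O 1M; the island: 5O 4M)
8. 1 officer ← the mainland.  (the mainland: 2O 1M; the island: 4O 4M)
9. 2 officers and 1 mutineer → the island.  (the mainland: 0O 0M; the island: 6O 5M)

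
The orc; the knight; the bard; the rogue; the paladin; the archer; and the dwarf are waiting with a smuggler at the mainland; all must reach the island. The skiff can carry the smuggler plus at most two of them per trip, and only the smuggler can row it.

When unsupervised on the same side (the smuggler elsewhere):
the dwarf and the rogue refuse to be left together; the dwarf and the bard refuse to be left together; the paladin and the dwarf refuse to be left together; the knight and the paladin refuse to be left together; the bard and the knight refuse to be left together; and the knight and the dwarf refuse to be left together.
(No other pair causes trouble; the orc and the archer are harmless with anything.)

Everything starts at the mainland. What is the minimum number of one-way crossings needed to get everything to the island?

Counting alone: the smuggler can take at most 2 across per trip to the island, so moving all 7 needs at least 4 loaded trips out, with a return between consecutive ones — at least 7 crossings.
The safety rule pushes this higher. Following every safe sequence of crossings, the most of the 7 that can be at the island as the skiff arrives there on crossings 7, 9 is 5, 6 respectively — never all 7.
So no plan with fewer than 11 crossings exists, and this one achieves 11:
1. Smuggler goes to the island with the dwarf and the knight.  [the mainland: the archer, the bard, the orc, the paladin, the rogue | the island: the dwarf, the knight]
2. Smuggler goes back to the mainland with the knight.  [the mainland: the archer, the bard, the knight, the orc, the paladin, the rogue | the island: the dwarf]
3. Smuggler goes to the island with the knight and the orc.  [the mainland: the archer, the bard, the paladin, the rogue | the island: the dwarf, the knight, the orc]
4. Smuggler goes back to the mainland with the knight.  [the mainland: the archer, the bard, the knight, the paladin, the rogue | the island: the dwarf, the orc]
5. Smuggler goes to the island with the knight and the rogue.  [the mainland: the archer, the bard, the paladin | the island: the dwarf, the knight, the orc, the rogue]
6. Smuggler goes back to the mainland with the dwarf.  [the mainland: the archer, the bard, the dwarf, the paladin | the island: the knight, the orc, the rogue]
7. Smuggler goes to the island with the bard and the paladin.  [the mainland: the archer, the dwarf | the island: the bard, the knight, the orc, the paladin, the rogue]
8. Smuggler goes back to the mainland with the knight.  [the mainland: the archer, the dwarf, the knight | the island: the bard, the orc, the paladin, the rogue]
9. Smuggler goes to the island with the archer and the knight.  [the mainland: the dwarf | the island: the archer, the bard, the knight, the orc, the paladin, the rogue]
10. Smuggler goes back to the mainland with the knight.  [the mainland: the dwarf, the knight | the island: the archer, the bard, the orc, the paladin, the rogue]
11. Smuggler goes to the island with the dwarf and the knight.  [the mainland: — | the island: the archer, the bard, the dwarf, the knight, the orc, the paladin, the rogue]

11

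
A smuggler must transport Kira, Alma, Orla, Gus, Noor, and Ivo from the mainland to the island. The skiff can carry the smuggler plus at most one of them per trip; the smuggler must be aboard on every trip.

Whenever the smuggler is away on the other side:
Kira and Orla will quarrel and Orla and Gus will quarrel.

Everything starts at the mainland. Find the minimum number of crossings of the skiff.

Counting alone: the smuggler can take at most 1 across per trip to the island, so moving all 6 needs at least 6 loaded trips out, with a return between consecutive ones — at least 11 crossings.
The safety rule pushes this higher. Following every safe sequence of crossings, the most of the 6 that can be at the island as the skiff arrives there on crossing 11 is 5 — never all 6.
So no plan with fewer than 13 crossings exists, and this one achieves 13:
1. Smuggler goes to the island with Orla.  [the mainland: Alma, Gus, Ivo, Kira, Noor | the island: Orla]
2. Smuggler goes back to the mainland alone.  [the mainland: Alma, Gus, Ivo, Kira, Noor | the island: Orla]
3. Smuggler goes to the island with Kira.  [the mainland: Alma, Gus, Ivo, Noor | the island: Kira, Orla]
4. Smuggler goes back to the mainland with Orla.  [the mainland: Alma, Gus, Ivo, Noor, Orla | the island: Kira]
5. Smuggler goes to the island with Gus.  [the mainland: Alma, Ivo, Noor, Orla | the island: Gus, Kira]
6. Smuggler goes back to the mainland alone.  [the mainland: Alma, Ivo, Noor, Orla | the island: Gus, Kira]
7. Smuggler goes to the island with Alma.  [the mainland: Ivo, Noor, Orla | the island: Alma, Gus, Kira]
8. Smuggler goes back to the mainland alone.  [the mainland: Ivo, Noor, Orla | the island: Alma, Gus, Kira]
9. Smuggler goes to the island with Noor.  [the mainland: Ivo, Orla | the island: Alma, Gus, Kira, Noor]
10. Smuggler goes back to the mainland alone.  [the mainland: Ivo, Orla | the island: Alma, Gus, Kira, Noor]
11. Smuggler goes to the island with Ivo.  [the mainland: Orla | the island: Alma, Gus, Ivo, Kira, Noor]
12. Smuggler goes back to the mainland alone.  [the mainland: Orla | the island: Alma, Gus, Ivo, Kira, Noor]
13. Smuggler goes to the island with Orla.  [the mainland: — | the island: Alma, Gus, Ivo, Kira, Noor, Orla]

13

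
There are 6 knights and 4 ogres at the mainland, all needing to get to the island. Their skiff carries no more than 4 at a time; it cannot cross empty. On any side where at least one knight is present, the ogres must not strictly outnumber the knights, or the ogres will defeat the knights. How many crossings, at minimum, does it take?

5

Counting alone: each trip to the island takes at most 4 across and each return brings at least 1 back, so after t trips out (and t−1 returns) at most 4t − (t−1) of the 10 are across; that first reaches 10 at t = 3, so at least 5 crossings are needed.
The plan below uses exactly 5 crossings, so it is optimal:
1. 4 ogres → the island.  (the mainland: 6K 0O; the island: 0K 4O)
2. 1 ogre ← the mainland.  (the mainland: 6K 1O; the island: 0K 3O)
3. 4 knights → the island.  (the mainland: 2K 1O; the island: 4K 3O)
4. 1 ogre ← the mainland.  (the mainland: 2K 2O; the island: 4K 2O)
5. 2 knights and 2 ogres → the island.  (the mainland: 0K 0O; the island: 6K 4O)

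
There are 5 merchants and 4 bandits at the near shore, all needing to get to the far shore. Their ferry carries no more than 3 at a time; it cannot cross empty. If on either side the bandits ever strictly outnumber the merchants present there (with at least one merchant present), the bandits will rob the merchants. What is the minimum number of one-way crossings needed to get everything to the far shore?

Counting alone: each trip to the far shore takes at most 3 across and each return brings at least 1 back, so after t trips out (and t−1 returns) at most 3t − (t−1) of the 9 are across; that first reaches 9 at t = 4, so at least 7 crossings are needed.
The plan below uses exactly 7 crossings, so it is optimal:
1. 3 bandits → the far shore.  (the near shore: 5M 1B; the far shore: 0M 3B)
2. 1 bandit ← the near shore.  (the near shore: 5M 2B; the far shore: 0M 2B)
3. 3 merchants → the far shore.  (the near shore: 2M 2B; the far shore: 3M 2B)
4. 1 merchant ← the near shore.  (the near shore: 3M 2B; the far shore: 2M 2B)
5. 2 merchants and 1 bandit → the far shore.  (the near shore: 1M 1B; the far shore: 4M 3B)
6. 1 merchant ← the near shore.  (the near shore: 2M 1B; the far shore: 3M 3B)
7. 2 merchants and 1 bandit → the far shore.  (the near shore: 0M 0B; the far shore: 5M 4B)

7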